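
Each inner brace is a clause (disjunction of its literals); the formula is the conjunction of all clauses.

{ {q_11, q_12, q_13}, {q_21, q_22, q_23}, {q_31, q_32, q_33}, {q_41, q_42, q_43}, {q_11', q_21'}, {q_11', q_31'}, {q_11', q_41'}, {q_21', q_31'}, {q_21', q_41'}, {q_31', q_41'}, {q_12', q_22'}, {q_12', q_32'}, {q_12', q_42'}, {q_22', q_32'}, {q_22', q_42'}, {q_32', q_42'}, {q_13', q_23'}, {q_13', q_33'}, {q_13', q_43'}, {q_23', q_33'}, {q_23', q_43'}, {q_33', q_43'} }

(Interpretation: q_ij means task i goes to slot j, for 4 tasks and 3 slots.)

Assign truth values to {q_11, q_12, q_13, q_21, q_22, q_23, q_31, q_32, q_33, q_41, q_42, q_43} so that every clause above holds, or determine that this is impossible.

Branch on q_11: set q_11 = 0.
Branch on q_12: set q_12 = 1.
From the singleton clause (q_22'), q_22 = 0.
From the singleton clause (q_32'), q_32 = 0.
From the singleton clause (q_42'), q_42 = 0.
Branch on q_21: set q_21 = 1.
From the singleton clause (q_31'), q_31 = 0.
From the singleton clause (q_33), q_33 = 1.
From the singleton clause (q_41'), q_41 = 0.
From the singleton clause (q_43), q_43 = 1.
That conflicts with the unit clause (q_43').
Backtrack on q_21: now try q_21 = 0.
From the singleton clause (q_23), q_23 = 1.
From the singleton clause (q_13'), q_13 = 0.
From the singleton clause (q_33'), q_33 = 0.
From the singleton clause (q_31), q_31 = 1.
From the singleton clause (q_41'), q_41 = 0.
From the singleton clause (q_43), q_43 = 1.
That conflicts with the unit clause (q_43').
Both values of q_21 lead to a conflict.
Backtrack on q_12: now try q_12 = 0.
From the singleton clause (q_13), q_13 = 1.
From the singleton clause (q_23'), q_23 = 0.
From the singleton clause (q_33'), q_33 = 0.
From the singleton clause (q_43'), q_43 = 0.
Branch on q_21: set q_21 = 1.
From the singleton clause (q_31'), q_31 = 0.
From the singleton clause (q_32), q_32 = 1.
From the singleton clause (q_41'), q_41 = 0.
From the singleton clause (q_42), q_42 = 1.
That conflicts with the unit clause (q_42').
Backtrack on q_21: now try q_21 = 0.
From the singleton clause (q_22), q_22 = 1.
From the singleton clause (q_32'), q_32 = 0.
From the singleton clause (q_31), q_31 = 1.
From the singleton clause (q_41'), q_41 = 0.
From the singleton clause (q_42), q_42 = 1.
That conflicts with the unit clause (q_42').
Both values of q_21 lead to a conflict.
Both values of q_12 lead to a conflict.
Backtrack on q_11: now try q_11 = 1.
From the singleton clause (q_21'), q_21 = 0.
From the singleton clause (q_31'), q_31 = 0.
From the singleton clause (q_41'), q_41 = 0.
Branch on q_22: set q_22 = 1.
From the singleton clause (q_12'), q_12 = 0.
From the singleton clause (q_32'), q_32 = 0.
From the singleton clause (q_33), q_33 = 1.
From the singleton clause (q_42'), q_42 = 0.
From the singleton clause (q_43), q_43 = 1.
That conflicts with the unit clause (q_43').
Backtrack on q_22: now try q_22 = 0.
From the singleton clause (q_23), q_23 = 1.
From the singleton clause (q_13'), q_13 = 0.
From the singleton clause (q_33'), q_33 = 0.
From the singleton clause (q_32), q_32 = 1.
From the singleton clause (q_12'), q_12 = 0.
From the singleton clause (q_42'), q_42 = 0.
From the singleton clause (q_43), q_43 = 1.
That conflicts with the unit clause (q_43').
Both values of q_22 lead to a conflict.
Both values of q_11 lead to a conflict.

UNSATISFIABLE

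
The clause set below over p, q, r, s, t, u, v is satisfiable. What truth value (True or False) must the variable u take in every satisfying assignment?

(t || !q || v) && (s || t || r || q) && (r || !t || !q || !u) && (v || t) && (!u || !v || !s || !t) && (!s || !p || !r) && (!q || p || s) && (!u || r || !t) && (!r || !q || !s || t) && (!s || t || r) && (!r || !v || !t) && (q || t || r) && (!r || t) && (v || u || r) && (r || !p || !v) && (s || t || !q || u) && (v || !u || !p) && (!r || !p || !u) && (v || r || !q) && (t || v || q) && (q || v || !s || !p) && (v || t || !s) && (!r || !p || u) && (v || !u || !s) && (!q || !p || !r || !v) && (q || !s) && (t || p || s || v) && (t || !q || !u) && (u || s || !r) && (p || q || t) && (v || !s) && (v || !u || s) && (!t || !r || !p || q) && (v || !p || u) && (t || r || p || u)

False

Suppose u = true.
Case v = true:
Case s = false:
Case q = false:
Case t = true:
(r) alone gives r = true.
But (!r) is also a unit clause — contradiction.
Undo t and try t = false.
(r) alone gives r = true.
But (!r) is also a unit clause — contradiction.
Both values of t lead to a conflict.
Undo q and try q = true.
(p) alone gives p = true.
(r) alone gives r = true.
But (!r) is also a unit clause — contradiction.
Both values of q lead to a conflict.
Undo s and try s = true.
(!t) alone gives t = false.
(r) alone gives r = true.
But (!r) is also a unit clause — contradiction.
Both values of s lead to a conflict.
Undo v and try v = false.
(t) alone gives t = true.
(r) alone gives r = true.
(!p) alone gives p = false.
(!s) alone gives s = false.
But (s) is also a unit clause — contradiction.
Both values of v lead to a conflict.
So every satisfying assignment has u = False.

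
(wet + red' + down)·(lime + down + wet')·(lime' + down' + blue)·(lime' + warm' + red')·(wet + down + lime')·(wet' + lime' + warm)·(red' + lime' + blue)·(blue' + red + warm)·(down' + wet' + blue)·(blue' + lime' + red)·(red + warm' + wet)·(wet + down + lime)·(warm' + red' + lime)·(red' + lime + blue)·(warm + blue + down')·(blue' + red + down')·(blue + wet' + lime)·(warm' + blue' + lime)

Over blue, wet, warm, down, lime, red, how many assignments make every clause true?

There are 2^6 = 64 truth assignments over (blue, wet, warm, down, lime, red).
Split on warm. With warm = 1, the clauses containing warm are satisfied and warm' drops from the rest; 1 of the 2^5 = 32 assignments to the other variables satisfy what remains.
With warm = 0, by the same count on the reduced clause set, 3 assignments work.
(One model: blue=F, wet=T, warm=T, down=F, lime=T, red=F.)
Total: 1 + 3 = 4.

4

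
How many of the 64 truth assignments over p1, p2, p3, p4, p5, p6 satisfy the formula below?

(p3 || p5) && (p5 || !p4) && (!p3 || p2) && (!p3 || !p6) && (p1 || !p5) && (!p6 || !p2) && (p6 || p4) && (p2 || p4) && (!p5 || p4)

There are 2^6 = 64 truth assignments over (p1, p2, p3, p4, p5, p6).
Split on p2. With p2 = true, the clauses containing p2 are satisfied and !p2 drops from the rest; 2 of the 2^5 = 32 assignments to the other variables satisfy what remains.
With p2 = false, by the same count on the reduced clause set, 2 assignments work.
(One model: p1=T, p2=F, p3=F, p4=T, p5=T, p6=F.)
Total: 2 + 2 = 4.

4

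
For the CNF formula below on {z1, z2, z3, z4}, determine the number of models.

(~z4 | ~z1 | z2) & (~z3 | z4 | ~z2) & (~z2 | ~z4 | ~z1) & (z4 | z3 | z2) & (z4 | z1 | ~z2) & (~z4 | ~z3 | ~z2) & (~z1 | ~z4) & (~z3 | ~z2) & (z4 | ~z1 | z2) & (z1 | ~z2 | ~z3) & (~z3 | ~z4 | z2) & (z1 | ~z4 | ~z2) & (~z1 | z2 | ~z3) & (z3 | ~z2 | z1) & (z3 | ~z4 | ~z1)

There are 2^4 = 16 truth assignments over (z1, z2, z3, z4).
Check each against the 15 clauses (columns in the order z1, z2, z3, z4):
  F F F F  ✗ fails (z4 | z3 | z2)
  F F F T  ✓ satisfies all
  F F T F  ✓ satisfies all
  F F T T  ✗ fails (~z3 | ~z4 | z2)
  F T F F  ✗ fails (z4 | z1 | ~z2)
  F T F T  ✗ fails (z1 | ~z4 | ~z2)
  F T T F  ✗ fails (~z3 | z4 | ~z2)
  F T T T  ✗ fails (~z4 | ~z3 | ~z2)
  T F F F  ✗ fails (z4 | z3 | z2)
  T F F T  ✗ fails (~z4 | ~z1 | z2)
  T F T F  ✗ fails (z4 | ~z1 | z2)
  T F T T  ✗ fails (~z4 | ~z1 | z2)
  T T F F  ✓ satisfies all
  T T F T  ✗ fails (~z2 | ~z4 | ~z1)
  T T T F  ✗ fails (~z3 | z4 | ~z2)
  T T T T  ✗ fails (~z2 | ~z4 | ~z1)
3 of the 16 rows are models.

3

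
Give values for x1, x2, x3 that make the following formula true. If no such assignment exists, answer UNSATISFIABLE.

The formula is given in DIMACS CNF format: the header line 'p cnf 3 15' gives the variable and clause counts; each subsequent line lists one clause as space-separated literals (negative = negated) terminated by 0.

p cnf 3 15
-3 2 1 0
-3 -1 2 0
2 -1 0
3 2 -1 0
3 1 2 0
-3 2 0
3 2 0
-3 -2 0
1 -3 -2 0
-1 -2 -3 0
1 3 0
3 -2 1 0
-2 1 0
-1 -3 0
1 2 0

x1 ↦ True, x2 ↦ True, x3 ↦ False

Try x2 = True.
(¬x3) alone gives x3 = False.
(x1) alone gives x1 = True.
Every clause now holds.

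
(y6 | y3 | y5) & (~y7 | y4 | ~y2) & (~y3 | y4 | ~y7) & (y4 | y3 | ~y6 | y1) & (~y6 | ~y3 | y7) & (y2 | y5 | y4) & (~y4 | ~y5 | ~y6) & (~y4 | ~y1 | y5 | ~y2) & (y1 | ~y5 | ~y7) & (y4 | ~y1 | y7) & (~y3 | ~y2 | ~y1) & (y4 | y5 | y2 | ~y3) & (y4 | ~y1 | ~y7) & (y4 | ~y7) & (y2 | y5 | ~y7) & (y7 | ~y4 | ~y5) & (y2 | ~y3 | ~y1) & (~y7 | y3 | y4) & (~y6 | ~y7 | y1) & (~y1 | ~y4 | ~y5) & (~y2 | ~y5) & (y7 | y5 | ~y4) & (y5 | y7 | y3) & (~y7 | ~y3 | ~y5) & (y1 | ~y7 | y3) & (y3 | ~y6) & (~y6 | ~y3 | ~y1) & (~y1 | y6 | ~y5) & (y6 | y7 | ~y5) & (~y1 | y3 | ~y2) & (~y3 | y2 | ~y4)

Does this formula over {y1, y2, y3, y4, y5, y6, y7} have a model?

Suppose y4 = 1.
Suppose y5 = 0.
(y7) alone gives y7 = 1.
(y2) alone gives y2 = 1.
(~y1) alone gives y1 = 0.
(~y6) alone gives y6 = 0.
(y3) alone gives y3 = 1.
This assignment satisfies each clause.
A satisfying assignment: y1: 0,  y2: 1,  y3: 1,  y4: 1,  y5: 0,  y6: 0,  y7: 1.

Satisfiable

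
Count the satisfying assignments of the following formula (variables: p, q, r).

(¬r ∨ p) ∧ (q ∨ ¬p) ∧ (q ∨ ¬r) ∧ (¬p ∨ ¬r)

There are 2^3 = 8 truth assignments over (p, q, r).
Split on q. With q = True, the clauses containing q are satisfied and ¬q drops from the rest; 2 of the 2^2 = 4 assignments to the other variables satisfy what remains.
With q = False, by the same count on the reduced clause set, 1 assignment works.
(One model: p=F, q=F, r=F.)
Total: 2 + 1 = 3.

3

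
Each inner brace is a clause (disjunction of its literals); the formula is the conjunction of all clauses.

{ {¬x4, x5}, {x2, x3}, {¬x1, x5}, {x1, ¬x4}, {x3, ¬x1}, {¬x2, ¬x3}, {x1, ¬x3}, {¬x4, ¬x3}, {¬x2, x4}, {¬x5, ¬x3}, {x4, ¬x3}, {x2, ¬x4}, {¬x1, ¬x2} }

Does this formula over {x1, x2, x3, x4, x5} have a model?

No, unsatisfiable

Branch on x4: set x4 = False.
(¬x2) alone gives x2 = False.
(x3) alone gives x3 = True.
Now (¬x3) is unsatisfied and unit — conflict.
That branch fails; take x4 = True instead.
(x5) alone gives x5 = True.
(x1) alone gives x1 = True.
(x3) alone gives x3 = True.
Now (¬x3) is unsatisfied and unit — conflict.
Neither x4 = True nor x4 = False works.
No assignment satisfies every clause.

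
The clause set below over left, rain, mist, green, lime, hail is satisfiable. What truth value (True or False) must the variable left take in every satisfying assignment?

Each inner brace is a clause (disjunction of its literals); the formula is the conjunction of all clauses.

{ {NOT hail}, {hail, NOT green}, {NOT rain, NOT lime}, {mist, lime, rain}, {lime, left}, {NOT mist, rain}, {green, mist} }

Suppose left = false.
(NOT hail) alone gives hail = false.
(NOT green) alone gives green = false.
(lime) alone gives lime = true.
(NOT rain) alone gives rain = false.
(NOT mist) alone gives mist = false.
That conflicts with the unit clause (mist).
So every satisfying assignment has left = True.

True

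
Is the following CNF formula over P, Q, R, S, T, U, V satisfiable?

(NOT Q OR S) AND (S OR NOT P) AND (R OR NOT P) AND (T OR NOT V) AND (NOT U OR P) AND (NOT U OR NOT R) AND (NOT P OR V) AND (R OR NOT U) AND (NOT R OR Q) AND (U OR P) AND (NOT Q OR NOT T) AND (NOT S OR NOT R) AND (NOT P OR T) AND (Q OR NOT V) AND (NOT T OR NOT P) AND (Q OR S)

Suppose Q = false.
(NOT R) alone gives R = false.
(NOT P) alone gives P = false.
(NOT U) alone gives U = false.
That conflicts with the unit clause (U).
Undo Q and try Q = true.
(S) alone gives S = true.
(NOT T) alone gives T = false.
(NOT V) alone gives V = false.
(NOT P) alone gives P = false.
(NOT U) alone gives U = false.
That conflicts with the unit clause (U).
Both values of Q lead to a conflict.
No assignment satisfies every clause.

Unsatisfiable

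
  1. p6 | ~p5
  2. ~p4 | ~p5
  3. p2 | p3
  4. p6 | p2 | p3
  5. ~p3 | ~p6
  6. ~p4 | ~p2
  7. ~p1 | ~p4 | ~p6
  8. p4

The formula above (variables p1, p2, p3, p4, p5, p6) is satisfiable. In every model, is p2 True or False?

False

Suppose p2 = 1.
The clause (~p4) is unit, so p4 = 0.
But (p4) is also a unit clause — contradiction.
So every satisfying assignment has p2 = False.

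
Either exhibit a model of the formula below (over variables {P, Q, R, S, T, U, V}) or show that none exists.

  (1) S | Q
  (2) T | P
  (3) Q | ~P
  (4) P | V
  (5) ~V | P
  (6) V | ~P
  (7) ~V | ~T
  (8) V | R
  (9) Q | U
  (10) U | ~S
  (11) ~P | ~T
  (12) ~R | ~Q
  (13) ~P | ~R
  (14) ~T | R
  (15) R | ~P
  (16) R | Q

Try S = 1.
The clause (U) is unit, so U = 1.
Try T = 1.
The clause (~V) is unit, so V = 0.
The clause (P) is unit, so P = 1.
Now (~P) is unsatisfied and unit — conflict.
So T must be the other value — set T = 0.
The clause (P) is unit, so P = 1.
The clause (Q) is unit, so Q = 1.
The clause (V) is unit, so V = 1.
The clause (~R) is unit, so R = 0.
Now (R) is unsatisfied and unit — conflict.
Either choice for T ends in contradiction.
So S must be the other value — set S = 0.
The clause (Q) is unit, so Q = 1.
The clause (~R) is unit, so R = 0.
The clause (V) is unit, so V = 1.
The clause (P) is unit, so P = 1.
Now (~P) is unsatisfied and unit — conflict.
Either choice for S ends in contradiction.

UNSATISFIABLE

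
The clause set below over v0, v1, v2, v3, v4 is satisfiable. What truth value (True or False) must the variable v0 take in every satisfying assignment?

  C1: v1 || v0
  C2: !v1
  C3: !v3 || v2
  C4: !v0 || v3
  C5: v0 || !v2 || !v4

Suppose v0 = false.
(v1) alone gives v1 = true.
That conflicts with the unit clause (!v1).
So every satisfying assignment has v0 = True.

True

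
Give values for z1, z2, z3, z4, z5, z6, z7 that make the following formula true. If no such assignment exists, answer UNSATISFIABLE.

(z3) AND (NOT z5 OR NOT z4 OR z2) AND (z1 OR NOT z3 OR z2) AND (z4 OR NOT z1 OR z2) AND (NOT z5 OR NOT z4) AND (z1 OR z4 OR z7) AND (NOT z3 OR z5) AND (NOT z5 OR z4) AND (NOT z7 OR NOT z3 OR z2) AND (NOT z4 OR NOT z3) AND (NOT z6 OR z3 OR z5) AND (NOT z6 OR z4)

UNSATISFIABLE

Unit clause (z3) forces z3 = true.
Unit clause (z5) forces z5 = true.
Unit clause (NOT z4) forces z4 = false.
Now (z4) is unsatisfied and unit — conflict.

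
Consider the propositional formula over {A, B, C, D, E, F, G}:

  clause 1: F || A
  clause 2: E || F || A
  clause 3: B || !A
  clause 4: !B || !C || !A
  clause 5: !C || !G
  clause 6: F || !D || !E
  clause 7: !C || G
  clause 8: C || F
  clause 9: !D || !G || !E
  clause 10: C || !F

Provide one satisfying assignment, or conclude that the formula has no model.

UNSATISFIABLE

Try F = true.
From the singleton clause (C), C = true.
From the singleton clause (!G), G = false.
But (G) is also a unit clause — contradiction.
So F must be the other value — set F = false.
From the singleton clause (A), A = true.
From the singleton clause (B), B = true.
From the singleton clause (!C), C = false.
But (C) is also a unit clause — contradiction.
Either choice for F ends in contradiction.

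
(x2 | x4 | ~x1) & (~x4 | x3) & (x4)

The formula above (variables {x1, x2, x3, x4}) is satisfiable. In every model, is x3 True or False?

True

Suppose x3 = 0.
The clause (~x4) is unit, so x4 = 0.
But (x4) is also a unit clause — contradiction.
So every satisfying assignment has x3 = True.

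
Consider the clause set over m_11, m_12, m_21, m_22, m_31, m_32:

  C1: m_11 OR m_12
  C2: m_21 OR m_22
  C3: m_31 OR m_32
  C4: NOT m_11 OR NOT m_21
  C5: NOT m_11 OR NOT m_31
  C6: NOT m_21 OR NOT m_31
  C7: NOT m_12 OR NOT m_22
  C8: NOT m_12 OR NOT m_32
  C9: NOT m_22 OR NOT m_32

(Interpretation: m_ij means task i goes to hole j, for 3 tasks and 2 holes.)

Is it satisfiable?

No

Try m_11 = true.
From the singleton clause (NOT m_21), m_21 = false.
From the singleton clause (m_22), m_22 = true.
From the singleton clause (NOT m_31), m_31 = false.
From the singleton clause (m_32), m_32 = true.
But (NOT m_32) is also a unit clause — contradiction.
Backtrack on m_11: now try m_11 = false.
From the singleton clause (m_12), m_12 = true.
From the singleton clause (NOT m_22), m_22 = false.
From the singleton clause (m_21), m_21 = true.
From the singleton clause (NOT m_31), m_31 = false.
From the singleton clause (m_32), m_32 = true.
But (NOT m_32) is also a unit clause — contradiction.
Neither m_11 = true nor m_11 = false works.
No assignment satisfies every clause.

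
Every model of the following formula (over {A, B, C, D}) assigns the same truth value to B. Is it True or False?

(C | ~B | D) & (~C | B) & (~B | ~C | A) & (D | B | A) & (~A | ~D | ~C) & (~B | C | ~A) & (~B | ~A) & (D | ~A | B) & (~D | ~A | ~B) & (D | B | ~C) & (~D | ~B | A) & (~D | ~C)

False

Suppose B = 1.
Unit clause (~A) forces A = 0.
Unit clause (~C) forces C = 0.
Unit clause (D) forces D = 1.
That conflicts with the unit clause (~D).
So every satisfying assignment has B = False.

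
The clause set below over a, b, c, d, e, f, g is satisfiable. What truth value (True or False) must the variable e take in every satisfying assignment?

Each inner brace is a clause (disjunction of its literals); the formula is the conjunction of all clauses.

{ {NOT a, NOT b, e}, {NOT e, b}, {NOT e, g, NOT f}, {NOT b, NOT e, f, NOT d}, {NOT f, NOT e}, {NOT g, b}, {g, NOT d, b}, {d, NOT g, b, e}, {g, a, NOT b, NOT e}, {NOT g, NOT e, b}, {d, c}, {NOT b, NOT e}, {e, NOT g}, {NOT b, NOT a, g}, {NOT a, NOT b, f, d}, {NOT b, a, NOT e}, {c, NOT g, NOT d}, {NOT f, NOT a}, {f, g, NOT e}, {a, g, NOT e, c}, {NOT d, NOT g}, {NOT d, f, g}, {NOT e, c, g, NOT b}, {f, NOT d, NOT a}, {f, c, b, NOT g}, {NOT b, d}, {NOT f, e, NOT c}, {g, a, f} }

Suppose e = true.
Unit clause (b) forces b = true.
But (NOT b) is also a unit clause — contradiction.
So every satisfying assignment has e = False.

False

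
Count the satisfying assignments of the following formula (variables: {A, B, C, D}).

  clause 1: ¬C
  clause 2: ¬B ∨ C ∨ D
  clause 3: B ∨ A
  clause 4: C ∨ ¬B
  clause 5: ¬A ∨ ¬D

There are 2^4 = 16 truth assignments over (A, B, C, D).
Check each against the 5 clauses (columns in the order A, B, C, D):
  F F F F  ✗ fails (B ∨ A)
  F F F T  ✗ fails (B ∨ A)
  F F T F  ✗ fails (¬C)
  F F T T  ✗ fails (¬C)
  F T F F  ✗ fails (¬B ∨ C ∨ D)
  F T F T  ✗ fails (C ∨ ¬B)
  F T T F  ✗ fails (¬C)
  F T T T  ✗ fails (¬C)
  T F F F  ✓ satisfies all
  T F F T  ✗ fails (¬A ∨ ¬D)
  T F T F  ✗ fails (¬C)
  T F T T  ✗ fails (¬C)
  T T F F  ✗ fails (¬B ∨ C ∨ D)
  T T F T  ✗ fails (C ∨ ¬B)
  T T T F  ✗ fails (¬C)
  T T T T  ✗ fails (¬C)
1 of the 16 rows is a model.

1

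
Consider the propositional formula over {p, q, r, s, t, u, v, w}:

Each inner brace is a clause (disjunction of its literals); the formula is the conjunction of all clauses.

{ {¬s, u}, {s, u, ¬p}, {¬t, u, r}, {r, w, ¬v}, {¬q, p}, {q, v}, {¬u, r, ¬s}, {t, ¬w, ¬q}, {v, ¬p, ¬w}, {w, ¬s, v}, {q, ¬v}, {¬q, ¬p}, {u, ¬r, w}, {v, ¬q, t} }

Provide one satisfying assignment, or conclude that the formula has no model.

UNSATISFIABLE

Try s = False.
Try u = True.
Try q = False.
(v) alone gives v = True.
Now (¬v) is unsatisfied and unit — conflict.
Backtrack on q: now try q = True.
(p) alone gives p = True.
Now (¬p) is unsatisfied and unit — conflict.
Both values of q lead to a conflict.
Backtrack on u: now try u = False.
(¬p) alone gives p = False.
(¬q) alone gives q = False.
(v) alone gives v = True.
Now (¬v) is unsatisfied and unit — conflict.
Both values of u lead to a conflict.
Backtrack on s: now try s = True.
(u) alone gives u = True.
(r) alone gives r = True.
Try q = False.
(v) alone gives v = True.
Now (¬v) is unsatisfied and unit — conflict.
Backtrack on q: now try q = True.
(p) alone gives p = True.
Now (¬p) is unsatisfied and unit — conflict.
Both values of q lead to a conflict.
Both values of s lead to a conflict.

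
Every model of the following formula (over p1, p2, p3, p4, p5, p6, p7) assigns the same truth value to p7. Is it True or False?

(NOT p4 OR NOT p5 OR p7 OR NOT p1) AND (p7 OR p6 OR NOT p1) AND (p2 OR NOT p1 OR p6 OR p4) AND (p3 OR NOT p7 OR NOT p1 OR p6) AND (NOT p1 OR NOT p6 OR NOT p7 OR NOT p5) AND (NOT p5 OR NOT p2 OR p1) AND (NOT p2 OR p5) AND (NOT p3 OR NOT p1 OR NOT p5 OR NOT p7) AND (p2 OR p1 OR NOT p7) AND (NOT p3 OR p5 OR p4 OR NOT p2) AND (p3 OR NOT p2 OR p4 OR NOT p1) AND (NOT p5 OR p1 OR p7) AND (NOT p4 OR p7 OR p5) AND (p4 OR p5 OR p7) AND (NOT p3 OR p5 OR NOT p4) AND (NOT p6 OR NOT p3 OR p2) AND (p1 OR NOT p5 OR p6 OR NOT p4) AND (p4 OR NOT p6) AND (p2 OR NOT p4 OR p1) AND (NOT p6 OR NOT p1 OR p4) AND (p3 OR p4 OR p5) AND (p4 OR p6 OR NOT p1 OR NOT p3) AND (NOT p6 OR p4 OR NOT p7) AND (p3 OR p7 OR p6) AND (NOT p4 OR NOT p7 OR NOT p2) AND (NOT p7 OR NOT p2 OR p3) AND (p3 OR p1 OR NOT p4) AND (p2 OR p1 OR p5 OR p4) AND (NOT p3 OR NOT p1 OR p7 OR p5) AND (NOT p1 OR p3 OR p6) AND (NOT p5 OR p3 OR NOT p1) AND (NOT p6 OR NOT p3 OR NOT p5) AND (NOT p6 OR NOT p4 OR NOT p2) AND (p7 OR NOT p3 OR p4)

Suppose p7 = false.
Suppose p6 = true.
Unit clause (p4) forces p4 = true.
Unit clause (p5) forces p5 = true.
Unit clause (NOT p1) forces p1 = false.
Now (p1) is unsatisfied and unit — conflict.
Undo p6 and try p6 = false.
Unit clause (NOT p1) forces p1 = false.
Unit clause (NOT p5) forces p5 = false.
Unit clause (NOT p2) forces p2 = false.
Unit clause (NOT p4) forces p4 = false.
Now (p4) is unsatisfied and unit — conflict.
Both values of p6 lead to a conflict.
So every satisfying assignment has p7 = True.

True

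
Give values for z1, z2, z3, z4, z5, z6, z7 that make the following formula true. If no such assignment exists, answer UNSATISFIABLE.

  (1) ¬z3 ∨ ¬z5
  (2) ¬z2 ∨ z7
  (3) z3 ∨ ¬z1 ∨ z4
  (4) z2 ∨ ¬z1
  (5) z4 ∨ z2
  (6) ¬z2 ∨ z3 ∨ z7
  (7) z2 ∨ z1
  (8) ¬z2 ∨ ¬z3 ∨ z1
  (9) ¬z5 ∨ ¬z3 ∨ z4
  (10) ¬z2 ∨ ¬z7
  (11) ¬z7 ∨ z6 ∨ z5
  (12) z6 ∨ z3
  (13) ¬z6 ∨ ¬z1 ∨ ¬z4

UNSATISFIABLE

Try z3 = False.
Unit clause (z6) forces z6 = True.
Try z2 = False.
Unit clause (¬z1) forces z1 = False.
But (z1) is also a unit clause — contradiction.
That branch fails; take z2 = True instead.
Unit clause (z7) forces z7 = True.
But (¬z7) is also a unit clause — contradiction.
Either choice for z2 ends in contradiction.
That branch fails; take z3 = True instead.
Unit clause (¬z5) forces z5 = False.
Try z2 = False.
Unit clause (¬z1) forces z1 = False.
But (z1) is also a unit clause — contradiction.
That branch fails; take z2 = True instead.
Unit clause (z7) forces z7 = True.
But (¬z7) is also a unit clause — contradiction.
Either choice for z2 ends in contradiction.
Either choice for z3 ends in contradiction.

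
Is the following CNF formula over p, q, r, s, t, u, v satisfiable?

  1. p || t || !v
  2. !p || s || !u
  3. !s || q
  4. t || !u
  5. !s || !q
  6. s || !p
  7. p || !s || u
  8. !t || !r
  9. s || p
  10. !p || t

Case s = false:
From the singleton clause (!p), p = false.
But (p) is also a unit clause — contradiction.
Backtrack on s: now try s = true.
From the singleton clause (q), q = true.
But (!q) is also a unit clause — contradiction.
Either choice for s ends in contradiction.
No assignment satisfies every clause.

No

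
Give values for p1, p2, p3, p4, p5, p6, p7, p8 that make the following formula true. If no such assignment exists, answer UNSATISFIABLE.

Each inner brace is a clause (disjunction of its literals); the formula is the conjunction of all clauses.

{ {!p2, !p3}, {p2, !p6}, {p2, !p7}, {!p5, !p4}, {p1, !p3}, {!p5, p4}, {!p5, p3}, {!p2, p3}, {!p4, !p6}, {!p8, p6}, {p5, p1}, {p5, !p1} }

UNSATISFIABLE

Branch on p2: set p2 = false.
The clause (!p6) is unit, so p6 = false.
The clause (!p7) is unit, so p7 = false.
The clause (!p8) is unit, so p8 = false.
Branch on p5: set p5 = false.
The clause (p1) is unit, so p1 = true.
But (!p1) is also a unit clause — contradiction.
So p5 must be the other value — set p5 = true.
The clause (!p4) is unit, so p4 = false.
But (p4) is also a unit clause — contradiction.
Both values of p5 lead to a conflict.
So p2 must be the other value — set p2 = true.
The clause (!p3) is unit, so p3 = false.
But (p3) is also a unit clause — contradiction.
Both values of p2 lead to a conflict.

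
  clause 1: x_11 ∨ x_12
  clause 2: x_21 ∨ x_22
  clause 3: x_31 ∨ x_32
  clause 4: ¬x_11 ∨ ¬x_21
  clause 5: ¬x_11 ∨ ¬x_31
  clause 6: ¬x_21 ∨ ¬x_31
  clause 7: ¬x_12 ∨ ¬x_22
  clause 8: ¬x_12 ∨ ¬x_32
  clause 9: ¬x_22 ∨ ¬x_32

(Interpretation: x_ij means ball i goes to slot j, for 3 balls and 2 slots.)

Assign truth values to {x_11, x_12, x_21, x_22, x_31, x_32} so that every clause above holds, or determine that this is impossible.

Branch on x_11: set x_11 = True.
(¬x_21) alone gives x_21 = False.
(x_22) alone gives x_22 = True.
(¬x_31) alone gives x_31 = False.
(x_32) alone gives x_32 = True.
Now (¬x_32) is unsatisfied and unit — conflict.
Backtrack on x_11: now try x_11 = False.
(x_12) alone gives x_12 = True.
(¬x_22) alone gives x_22 = False.
(x_21) alone gives x_21 = True.
(¬x_31) alone gives x_31 = False.
(x_32) alone gives x_32 = True.
Now (¬x_32) is unsatisfied and unit — conflict.
Neither x_11 = True nor x_11 = False works.

UNSATISFIABLE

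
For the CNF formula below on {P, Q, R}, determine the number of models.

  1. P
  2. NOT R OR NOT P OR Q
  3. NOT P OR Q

2

There are 2^3 = 8 truth assignments over (P, Q, R).
Check each against the 3 clauses (columns in the order P, Q, R):
  F F F  ✗ fails (P)
  F F T  ✗ fails (P)
  F T F  ✗ fails (P)
  F T T  ✗ fails (P)
  T F F  ✗ fails (NOT P OR Q)
  T F T  ✗ fails (NOT R OR NOT P OR Q)
  T T F  ✓ satisfies all
  T T T  ✓ satisfies all
2 of the 8 rows are models.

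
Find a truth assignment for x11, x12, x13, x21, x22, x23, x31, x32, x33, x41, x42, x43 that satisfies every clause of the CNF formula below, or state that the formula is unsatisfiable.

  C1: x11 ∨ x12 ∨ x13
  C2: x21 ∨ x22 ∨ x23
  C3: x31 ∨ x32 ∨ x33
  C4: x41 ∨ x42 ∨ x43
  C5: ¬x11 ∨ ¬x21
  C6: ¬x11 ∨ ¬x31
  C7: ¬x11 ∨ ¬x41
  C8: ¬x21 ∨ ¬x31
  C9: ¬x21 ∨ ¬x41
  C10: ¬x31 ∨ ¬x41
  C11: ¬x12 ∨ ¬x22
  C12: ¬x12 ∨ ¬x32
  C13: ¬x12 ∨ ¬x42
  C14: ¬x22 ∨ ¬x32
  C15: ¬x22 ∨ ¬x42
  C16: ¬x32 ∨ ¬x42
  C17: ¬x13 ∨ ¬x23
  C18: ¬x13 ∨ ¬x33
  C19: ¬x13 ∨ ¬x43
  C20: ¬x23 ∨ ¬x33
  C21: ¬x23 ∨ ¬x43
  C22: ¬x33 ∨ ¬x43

Case x11 = False:
Case x12 = True:
From the singleton clause (¬x22), x22 = False.
From the singleton clause (¬x32), x32 = False.
From the singleton clause (¬x42), x42 = False.
Case x21 = True:
From the singleton clause (¬x31), x31 = False.
From the singleton clause (x33), x33 = True.
From the singleton clause (¬x41), x41 = False.
From the singleton clause (x43), x43 = True.
Now (¬x43) is unsatisfied and unit — conflict.
Backtrack on x21: now try x21 = False.
From the singleton clause (x23), x23 = True.
From the singleton clause (¬x13), x13 = False.
From the singleton clause (¬x33), x33 = False.
From the singleton clause (x31), x31 = True.
From the singleton clause (¬x41), x41 = False.
From the singleton clause (x43), x43 = True.
Now (¬x43) is unsatisfied and unit — conflict.
Neither x21 = True nor x21 = False works.
Backtrack on x12: now try x12 = False.
From the singleton clause (x13), x13 = True.
From the singleton clause (¬x23), x23 = False.
From the singleton clause (¬x33), x33 = False.
From the singleton clause (¬x43), x43 = False.
Case x21 = True:
From the singleton clause (¬x31), x31 = False.
From the singleton clause (x32), x32 = True.
From the singleton clause (¬x41), x41 = False.
From the singleton clause (x42), x42 = True.
Now (¬x42) is unsatisfied and unit — conflict.
Backtrack on x21: now try x21 = False.
From the singleton clause (x22), x22 = True.
From the singleton clause (¬x32), x32 = False.
From the singleton clause (x31), x31 = True.
From the singleton clause (¬x41), x41 = False.
From the singleton clause (x42), x42 = True.
Now (¬x42) is unsatisfied and unit — conflict.
Neither x21 = True nor x21 = False works.
Neither x12 = True nor x12 = False works.
Backtrack on x11: now try x11 = True.
From the singleton clause (¬x21), x21 = False.
From the singleton clause (¬x31), x31 = False.
From the singleton clause (¬x41), x41 = False.
Case x22 = True:
From the singleton clause (¬x12), x12 = False.
From the singleton clause (¬x32), x32 = False.
From the singleton clause (x33), x33 = True.
From the singleton clause (¬x42), x42 = False.
From the singleton clause (x43), x43 = True.
Now (¬x43) is unsatisfied and unit — conflict.
Backtrack on x22: now try x22 = False.
From the singleton clause (x23), x23 = True.
From the singleton clause (¬x13), x13 = False.
From the singleton clause (¬x33), x33 = False.
From the singleton clause (x32), x32 = True.
From the singleton clause (¬x12), x12 = False.
From the singleton clause (¬x42), x42 = False.
From the singleton clause (x43), x43 = True.
Now (¬x43) is unsatisfied and unit — conflict.
Neither x22 = True nor x22 = False works.
Neither x11 = True nor x11 = False works.

UNSATISFIABLE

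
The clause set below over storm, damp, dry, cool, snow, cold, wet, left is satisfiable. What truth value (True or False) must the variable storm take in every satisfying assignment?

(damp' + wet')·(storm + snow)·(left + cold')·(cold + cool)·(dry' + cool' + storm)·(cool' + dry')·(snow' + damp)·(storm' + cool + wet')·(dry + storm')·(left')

Suppose storm = 1.
(dry) alone gives dry = 1.
(cool') alone gives cool = 0.
(cold) alone gives cold = 1.
(left) alone gives left = 1.
But (left') is also a unit clause — contradiction.
So every satisfying assignment has storm = False.

False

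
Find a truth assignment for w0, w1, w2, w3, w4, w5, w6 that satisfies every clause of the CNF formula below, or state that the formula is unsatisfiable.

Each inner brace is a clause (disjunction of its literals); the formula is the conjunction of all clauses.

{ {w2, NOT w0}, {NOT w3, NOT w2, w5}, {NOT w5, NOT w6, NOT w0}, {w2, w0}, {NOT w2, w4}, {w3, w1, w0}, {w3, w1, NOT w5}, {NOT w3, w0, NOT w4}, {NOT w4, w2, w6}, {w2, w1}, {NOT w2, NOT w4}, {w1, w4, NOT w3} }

Suppose w2 = true.
From the singleton clause (w4), w4 = true.
But (NOT w4) is also a unit clause — contradiction.
So w2 must be the other value — set w2 = false.
From the singleton clause (NOT w0), w0 = false.
But (w0) is also a unit clause — contradiction.
Both values of w2 lead to a conflict.

UNSATISFIABLE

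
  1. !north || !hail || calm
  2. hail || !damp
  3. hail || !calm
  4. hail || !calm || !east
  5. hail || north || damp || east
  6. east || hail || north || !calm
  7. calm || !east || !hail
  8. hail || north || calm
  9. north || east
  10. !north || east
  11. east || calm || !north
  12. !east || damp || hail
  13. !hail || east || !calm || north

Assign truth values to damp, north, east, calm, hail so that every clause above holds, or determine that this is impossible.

Case hail = true:
Case north = false:
The clause (east) is unit, so east = true.
The clause (calm) is unit, so calm = true.
All clauses hold; damp can take either value.

damp ↦ true, north ↦ false, east ↦ true, calm ↦ true, hail ↦ true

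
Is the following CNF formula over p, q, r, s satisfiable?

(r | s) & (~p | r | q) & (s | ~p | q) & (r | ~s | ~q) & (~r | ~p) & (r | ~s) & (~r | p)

Suppose r = 1.
The clause (~p) is unit, so p = 0.
Now (p) is unsatisfied and unit — conflict.
That branch fails; take r = 0 instead.
The clause (s) is unit, so s = 1.
Now (~s) is unsatisfied and unit — conflict.
Neither r = 1 nor r = 0 works.
No assignment satisfies every clause.

No, unsatisfiable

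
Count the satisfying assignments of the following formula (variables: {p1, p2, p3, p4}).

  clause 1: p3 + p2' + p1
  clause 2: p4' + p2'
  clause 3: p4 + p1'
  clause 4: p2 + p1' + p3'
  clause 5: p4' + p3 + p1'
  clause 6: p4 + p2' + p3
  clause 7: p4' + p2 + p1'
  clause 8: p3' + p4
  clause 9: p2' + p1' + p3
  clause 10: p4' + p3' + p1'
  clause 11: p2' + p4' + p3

There are 2^4 = 16 truth assignments over (p1, p2, p3, p4).
Split on p1. With p1 = 1, the clauses containing p1 are satisfied and p1' drops from the rest; 0 of the 2^3 = 8 assignments to the other variables satisfy what remains.
With p1 = 0, by the same count on the reduced clause set, 3 assignments work.
Total: 0 + 3 = 3.

3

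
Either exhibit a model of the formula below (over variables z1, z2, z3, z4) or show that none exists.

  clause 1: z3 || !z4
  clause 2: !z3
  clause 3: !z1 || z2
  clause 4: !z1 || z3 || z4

z1 ↦ false,  z2 ↦ true,  z3 ↦ false,  z4 ↦ false

(!z3) alone gives z3 = false.
(!z4) alone gives z4 = false.
(!z1) alone gives z1 = false.
No clause remains; z2 is free.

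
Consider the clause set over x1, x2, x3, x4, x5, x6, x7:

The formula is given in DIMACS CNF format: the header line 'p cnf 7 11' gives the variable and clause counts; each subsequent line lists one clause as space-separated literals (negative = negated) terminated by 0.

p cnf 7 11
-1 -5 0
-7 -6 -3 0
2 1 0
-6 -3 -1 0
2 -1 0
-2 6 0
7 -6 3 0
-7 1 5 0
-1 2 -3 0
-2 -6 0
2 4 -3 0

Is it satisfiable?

Branch on x1: set x1 = False.
From the singleton clause (x2), x2 = True.
From the singleton clause (x6), x6 = True.
Now (¬x6) is unsatisfied and unit — conflict.
Backtrack on x1: now try x1 = True.
From the singleton clause (¬x5), x5 = False.
From the singleton clause (x2), x2 = True.
From the singleton clause (x6), x6 = True.
Now (¬x6) is unsatisfied and unit — conflict.
Either choice for x1 ends in contradiction.
No assignment satisfies every clause.

No, unsatisfiable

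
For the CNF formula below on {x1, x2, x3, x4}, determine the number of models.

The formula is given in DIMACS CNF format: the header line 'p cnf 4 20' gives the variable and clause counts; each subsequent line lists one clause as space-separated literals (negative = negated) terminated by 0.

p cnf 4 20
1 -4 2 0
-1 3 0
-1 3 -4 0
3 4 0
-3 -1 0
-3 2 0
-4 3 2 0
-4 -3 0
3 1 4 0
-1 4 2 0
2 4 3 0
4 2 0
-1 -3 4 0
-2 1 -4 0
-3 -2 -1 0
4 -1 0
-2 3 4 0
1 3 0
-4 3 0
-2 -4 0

There are 2^4 = 16 truth assignments over (x1, x2, x3, x4).
Split on x4. With x4 = True, the clauses containing x4 are satisfied and ¬x4 drops from the rest; 0 of the 2^3 = 8 assignments to the other variables satisfy what remains.
With x4 = False, by the same count on the reduced clause set, 1 assignment works.
(One model: x1=F, x2=T, x3=T, x4=F.)
Total: 0 + 1 = 1.

1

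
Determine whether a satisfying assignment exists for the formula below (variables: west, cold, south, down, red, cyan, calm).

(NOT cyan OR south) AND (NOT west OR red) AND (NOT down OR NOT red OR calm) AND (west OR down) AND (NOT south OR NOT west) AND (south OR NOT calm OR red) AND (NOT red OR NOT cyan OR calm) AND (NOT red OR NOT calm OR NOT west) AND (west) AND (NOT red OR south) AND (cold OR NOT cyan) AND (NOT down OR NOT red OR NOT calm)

No

From the singleton clause (west), west = true.
From the singleton clause (red), red = true.
From the singleton clause (NOT south), south = false.
But (south) is also a unit clause — contradiction.
No assignment satisfies every clause.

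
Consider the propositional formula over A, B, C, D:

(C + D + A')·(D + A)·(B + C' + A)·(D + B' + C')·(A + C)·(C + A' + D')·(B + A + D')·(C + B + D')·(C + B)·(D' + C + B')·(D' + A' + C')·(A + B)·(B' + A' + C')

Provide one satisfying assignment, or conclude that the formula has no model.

Branch on D: set D = 1.
Branch on A: set A = 0.
From the singleton clause (C), C = 1.
From the singleton clause (B), B = 1.
Every clause now holds.

A: 0,  B: 1,  C: 1,  D: 1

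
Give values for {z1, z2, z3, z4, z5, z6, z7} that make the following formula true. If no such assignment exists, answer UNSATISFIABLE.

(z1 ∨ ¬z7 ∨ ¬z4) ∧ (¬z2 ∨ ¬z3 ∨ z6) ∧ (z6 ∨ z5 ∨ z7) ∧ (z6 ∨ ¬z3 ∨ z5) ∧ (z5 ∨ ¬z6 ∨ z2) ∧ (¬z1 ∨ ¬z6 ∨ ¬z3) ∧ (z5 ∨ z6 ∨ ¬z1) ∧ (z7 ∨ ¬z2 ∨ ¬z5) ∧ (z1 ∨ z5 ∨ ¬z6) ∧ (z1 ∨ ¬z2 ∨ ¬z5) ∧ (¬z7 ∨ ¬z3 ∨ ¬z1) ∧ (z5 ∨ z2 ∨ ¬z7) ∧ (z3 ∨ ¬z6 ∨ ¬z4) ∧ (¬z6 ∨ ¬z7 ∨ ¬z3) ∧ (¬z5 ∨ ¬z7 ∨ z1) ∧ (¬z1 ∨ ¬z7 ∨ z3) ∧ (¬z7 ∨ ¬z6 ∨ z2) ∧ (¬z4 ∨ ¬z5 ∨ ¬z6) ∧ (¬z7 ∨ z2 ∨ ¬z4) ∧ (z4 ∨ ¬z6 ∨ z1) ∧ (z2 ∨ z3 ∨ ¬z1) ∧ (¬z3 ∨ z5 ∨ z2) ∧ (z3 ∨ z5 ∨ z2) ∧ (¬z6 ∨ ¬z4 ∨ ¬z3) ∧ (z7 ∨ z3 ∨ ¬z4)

Try z1 = False.
Try z7 = False.
Try z6 = False.
The clause (z5) is unit, so z5 = True.
The clause (¬z2) is unit, so z2 = False.
Try z3 = True.
No clause remains; z4 is free.

z1 ↦ False; z2 ↦ False; z3 ↦ True; z4 ↦ False; z5 ↦ True; z6 ↦ False; z7 ↦ False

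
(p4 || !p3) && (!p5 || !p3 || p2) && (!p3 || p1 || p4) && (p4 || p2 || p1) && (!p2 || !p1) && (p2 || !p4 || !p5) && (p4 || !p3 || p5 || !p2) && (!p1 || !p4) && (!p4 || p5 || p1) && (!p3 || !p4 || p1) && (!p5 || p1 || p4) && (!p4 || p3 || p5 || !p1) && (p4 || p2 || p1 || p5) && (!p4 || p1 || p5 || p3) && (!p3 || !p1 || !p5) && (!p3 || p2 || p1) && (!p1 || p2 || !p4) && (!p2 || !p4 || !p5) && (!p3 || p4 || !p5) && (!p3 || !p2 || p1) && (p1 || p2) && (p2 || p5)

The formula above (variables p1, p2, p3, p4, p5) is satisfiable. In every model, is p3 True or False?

False

Suppose p3 = true.
Unit clause (p4) forces p4 = true.
Unit clause (!p1) forces p1 = false.
That conflicts with the unit clause (p1).
So every satisfying assignment has p3 = False.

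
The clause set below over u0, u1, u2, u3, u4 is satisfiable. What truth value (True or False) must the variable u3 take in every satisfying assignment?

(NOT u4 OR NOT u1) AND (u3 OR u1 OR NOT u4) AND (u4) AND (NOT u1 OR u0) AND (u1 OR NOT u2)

Suppose u3 = false.
From the singleton clause (u4), u4 = true.
From the singleton clause (NOT u1), u1 = false.
But (u1) is also a unit clause — contradiction.
So every satisfying assignment has u3 = True.

True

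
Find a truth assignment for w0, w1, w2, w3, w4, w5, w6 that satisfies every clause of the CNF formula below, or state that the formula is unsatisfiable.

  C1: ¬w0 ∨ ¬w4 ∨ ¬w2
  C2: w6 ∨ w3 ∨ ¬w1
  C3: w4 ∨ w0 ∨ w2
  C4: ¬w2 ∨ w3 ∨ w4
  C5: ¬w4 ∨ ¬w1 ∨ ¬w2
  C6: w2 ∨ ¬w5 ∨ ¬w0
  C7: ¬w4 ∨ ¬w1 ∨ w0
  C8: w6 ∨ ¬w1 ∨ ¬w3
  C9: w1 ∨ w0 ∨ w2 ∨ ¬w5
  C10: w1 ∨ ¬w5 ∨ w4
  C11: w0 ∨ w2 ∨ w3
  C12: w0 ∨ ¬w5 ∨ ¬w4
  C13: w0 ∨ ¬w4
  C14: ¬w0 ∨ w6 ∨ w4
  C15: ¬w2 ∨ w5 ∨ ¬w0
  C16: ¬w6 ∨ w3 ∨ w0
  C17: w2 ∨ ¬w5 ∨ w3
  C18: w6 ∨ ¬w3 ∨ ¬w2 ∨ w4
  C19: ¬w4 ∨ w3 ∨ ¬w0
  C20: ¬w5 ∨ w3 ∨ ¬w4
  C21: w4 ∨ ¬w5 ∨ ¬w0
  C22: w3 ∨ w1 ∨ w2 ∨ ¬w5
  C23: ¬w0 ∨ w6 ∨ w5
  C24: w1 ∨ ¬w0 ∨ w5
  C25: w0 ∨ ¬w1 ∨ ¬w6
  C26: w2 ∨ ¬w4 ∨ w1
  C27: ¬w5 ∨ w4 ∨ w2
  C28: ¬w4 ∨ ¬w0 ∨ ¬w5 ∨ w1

Case w0 = True:
Case w4 = False:
(w6) alone gives w6 = True.
(¬w5) alone gives w5 = False.
(¬w2) alone gives w2 = False.
(w1) alone gives w1 = True.
No clause remains; w3 is free.

w0=True; w1=True; w2=False; w3=False; w4=False; w5=False; w6=True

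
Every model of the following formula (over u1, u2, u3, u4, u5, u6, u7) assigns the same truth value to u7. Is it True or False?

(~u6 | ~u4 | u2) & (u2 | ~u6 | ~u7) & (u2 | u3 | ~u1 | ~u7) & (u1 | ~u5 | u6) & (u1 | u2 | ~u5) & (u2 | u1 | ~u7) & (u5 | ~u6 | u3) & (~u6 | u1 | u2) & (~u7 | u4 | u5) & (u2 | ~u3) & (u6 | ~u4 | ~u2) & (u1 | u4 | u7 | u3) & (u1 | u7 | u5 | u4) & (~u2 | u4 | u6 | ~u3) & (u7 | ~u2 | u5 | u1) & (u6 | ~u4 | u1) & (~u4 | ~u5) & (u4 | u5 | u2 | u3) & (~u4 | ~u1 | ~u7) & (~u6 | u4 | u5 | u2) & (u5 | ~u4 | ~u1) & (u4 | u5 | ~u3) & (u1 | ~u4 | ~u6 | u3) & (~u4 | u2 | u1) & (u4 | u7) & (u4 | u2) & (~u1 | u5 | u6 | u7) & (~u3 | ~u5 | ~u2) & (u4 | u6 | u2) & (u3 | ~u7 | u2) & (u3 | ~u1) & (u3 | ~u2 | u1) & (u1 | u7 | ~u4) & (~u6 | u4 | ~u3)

Suppose u7 = 0.
Unit clause (u4) forces u4 = 1.
Unit clause (~u5) forces u5 = 0.
Unit clause (~u1) forces u1 = 0.
But (u1) is also a unit clause — contradiction.
So every satisfying assignment has u7 = True.

True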